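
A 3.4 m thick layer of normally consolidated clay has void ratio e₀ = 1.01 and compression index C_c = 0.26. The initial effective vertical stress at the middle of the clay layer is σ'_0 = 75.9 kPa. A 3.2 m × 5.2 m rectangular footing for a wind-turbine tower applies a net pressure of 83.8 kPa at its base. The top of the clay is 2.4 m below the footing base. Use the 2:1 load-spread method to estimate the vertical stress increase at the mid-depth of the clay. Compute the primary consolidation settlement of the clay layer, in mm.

S_c ≈ 45.7 mm

Mid-depth of clay below the footing base: z = 2.4 + 3.4/2 = 4.1 m.
Stress increase at mid-clay by the 2:1 spreading method:
Δσ = qBL/((B+z)(L+z)) = 83.8×3.2×5.2/((3.2+4.1)(5.2+4.1)) = 20.54 kPa
Final effective stress: σ'_f = σ'_0 + Δσ = 75.9 + 20.54 = 96.44 kPa.
Normally consolidated clay, so the full stress increment lies on the virgin compression line:
S_c = C_c·H/(1+e₀)·log₁₀(σ'_f/σ'_0) = 0.26×3.4/(1+1.01)×log₁₀(96.44/75.9)
    = 0.4398 × 0.10402 = 0.04575 m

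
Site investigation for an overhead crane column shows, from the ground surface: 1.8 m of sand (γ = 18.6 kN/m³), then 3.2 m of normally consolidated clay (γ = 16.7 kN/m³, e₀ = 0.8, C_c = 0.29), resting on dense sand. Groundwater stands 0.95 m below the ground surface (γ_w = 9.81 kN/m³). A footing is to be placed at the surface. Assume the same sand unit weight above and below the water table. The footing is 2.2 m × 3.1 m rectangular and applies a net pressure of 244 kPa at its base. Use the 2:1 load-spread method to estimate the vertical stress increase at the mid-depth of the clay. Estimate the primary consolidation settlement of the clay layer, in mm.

Mid-depth of clay below the ground surface: z = 1.8 + 3.2/2 = 3.4 m.
Total vertical stress at mid-clay: σ_v = 18.6×1.8 + 16.7×1.6 = 60.2 kPa.
Pore pressure: u = 9.81×(3.4 − 0.95) = 24.035 kPa.
Initial effective stress: σ'_0 = σ_v − u = 60.2 − 24.035 = 36.165 kPa.
Stress increase at mid-clay by the 2:1 spreading method:
Δσ = qBL/((B+z)(L+z)) = 244×2.2×3.1/((2.2+3.4)(3.1+3.4)) = 45.716 kPa
Final effective stress: σ'_f = σ'_0 + Δσ = 36.165 + 45.716 = 81.881 kPa.
Normally consolidated clay, so the full stress increment lies on the virgin compression line:
S_c = C_c·H/(1+e₀)·log₁₀(σ'_f/σ'_0) = 0.29×3.2/(1+0.8)×log₁₀(81.881/36.165)
    = 0.51556 × 0.35489 = 0.183 m

S_c ≈ 183 mm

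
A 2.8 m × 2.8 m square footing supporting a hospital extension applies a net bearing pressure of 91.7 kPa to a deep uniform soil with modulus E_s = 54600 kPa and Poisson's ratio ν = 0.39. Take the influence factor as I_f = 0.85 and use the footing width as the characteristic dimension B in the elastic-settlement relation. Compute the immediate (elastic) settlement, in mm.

S_e ≈ 3.39 mm

Immediate (elastic) settlement: S_e = q·B·(1−ν²)/E_s · I_f.
S_e = 91.7 × 2.8 × (1 − 0.39²) / 54600 × 0.85
    = 91.7 × 2.8 × 0.8479 / 54600 × 0.85
    = 0.003389 m = 3.389 mm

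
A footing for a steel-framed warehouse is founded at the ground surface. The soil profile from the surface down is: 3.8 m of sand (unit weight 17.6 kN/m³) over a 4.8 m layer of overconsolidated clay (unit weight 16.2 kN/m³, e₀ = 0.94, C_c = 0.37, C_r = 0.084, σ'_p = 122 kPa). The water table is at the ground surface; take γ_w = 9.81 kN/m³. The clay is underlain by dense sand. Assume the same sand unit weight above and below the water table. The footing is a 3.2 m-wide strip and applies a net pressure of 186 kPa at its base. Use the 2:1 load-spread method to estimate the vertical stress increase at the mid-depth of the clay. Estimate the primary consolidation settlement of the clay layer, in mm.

Mid-depth of clay below the ground surface: z = 3.8 + 4.8/2 = 6.2 m.
Total vertical stress at mid-clay: σ_v = 17.6×3.8 + 16.2×2.4 = 105.76 kPa.
Pore pressure: u = 9.81×(6.2 − 0) = 60.822 kPa.
Initial effective stress: σ'_0 = σ_v − u = 105.76 − 60.822 = 44.938 kPa.
Stress increase at mid-clay by the 2:1 spreading method:
Δσ = qB/(B+z) = 186×3.2/(3.2+6.2) = 63.319 kPa
Final effective stress: σ'_f = 44.938 + 63.319 = 108.26 kPa.
σ'_f = 108.26 ≤ σ'_p = 122 kPa, so the clay remains overconsolidated and only the recompression index applies:
S_c = C_r·H/(1+e₀)·log₁₀(σ'_f/σ'_0) = 0.084×4.8/1.94×log₁₀(108.26/44.938)
    = 0.20783 × 0.38185 = 0.07936 m

S_c ≈ 79.4 mm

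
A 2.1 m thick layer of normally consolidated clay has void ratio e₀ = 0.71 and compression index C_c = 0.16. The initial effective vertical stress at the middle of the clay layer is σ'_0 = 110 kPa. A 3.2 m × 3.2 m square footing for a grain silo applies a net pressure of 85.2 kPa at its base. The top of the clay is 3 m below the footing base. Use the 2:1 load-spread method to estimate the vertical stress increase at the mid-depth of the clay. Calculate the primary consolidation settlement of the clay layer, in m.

Mid-depth of clay below the footing base: z = 3 + 2.1/2 = 4.05 m.
Stress increase at mid-clay by the 2:1 spreading method:
Δσ = qBL/((B+z)(L+z)) = 85.2×3.2×3.2/((3.2+4.05)(3.2+4.05)) = 16.598 kPa
Final effective stress: σ'_f = σ'_0 + Δσ = 110 + 16.598 = 126.6 kPa.
Normally consolidated clay, so the full stress increment lies on the virgin compression line:
S_c = C_c·H/(1+e₀)·log₁₀(σ'_f/σ'_0) = 0.16×2.1/(1+0.71)×log₁₀(126.6/110)
    = 0.19649 × 0.061041 = 0.01199 m

S_c ≈ 0.012 m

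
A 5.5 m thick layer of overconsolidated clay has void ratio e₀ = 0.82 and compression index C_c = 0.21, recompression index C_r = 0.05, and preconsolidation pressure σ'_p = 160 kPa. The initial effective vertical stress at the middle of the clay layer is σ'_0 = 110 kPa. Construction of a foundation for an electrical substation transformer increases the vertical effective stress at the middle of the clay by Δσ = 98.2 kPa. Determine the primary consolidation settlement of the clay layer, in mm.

Final effective stress: σ'_f = 110 + 98.2 = 208.2 kPa.
σ'_f = 208.2 > σ'_p = 160 kPa, so the stress path crosses the preconsolidation pressure — recompression up to σ'_p, then virgin compression beyond:
S_c = H/(1+e₀)·[C_r·log₁₀(σ'_p/σ'_0) + C_c·log₁₀(σ'_f/σ'_p)]
    = 5.5/1.82 × [0.05×log₁₀(160/110) + 0.21×log₁₀(208.2/160)]
    = 3.022 × [0.0081364 + 0.024016] = 0.09716 m

S_c ≈ 97.2 mm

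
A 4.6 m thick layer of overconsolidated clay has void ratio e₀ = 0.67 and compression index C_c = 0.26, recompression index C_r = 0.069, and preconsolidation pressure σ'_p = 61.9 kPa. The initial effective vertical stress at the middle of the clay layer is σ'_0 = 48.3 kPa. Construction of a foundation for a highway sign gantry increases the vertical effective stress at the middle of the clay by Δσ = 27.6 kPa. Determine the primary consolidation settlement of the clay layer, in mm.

S_c ≈ 83.9 mm

Final effective stress: σ'_f = 48.3 + 27.6 = 75.9 kPa.
σ'_f = 75.9 > σ'_p = 61.9 kPa, so the stress path crosses the preconsolidation pressure — recompression up to σ'_p, then virgin compression beyond:
S_c = H/(1+e₀)·[C_r·log₁₀(σ'_p/σ'_0) + C_c·log₁₀(σ'_f/σ'_p)]
    = 4.6/1.67 × [0.069×log₁₀(61.9/48.3) + 0.26×log₁₀(75.9/61.9)]
    = 2.7545 × [0.0074343 + 0.023023] = 0.08389 m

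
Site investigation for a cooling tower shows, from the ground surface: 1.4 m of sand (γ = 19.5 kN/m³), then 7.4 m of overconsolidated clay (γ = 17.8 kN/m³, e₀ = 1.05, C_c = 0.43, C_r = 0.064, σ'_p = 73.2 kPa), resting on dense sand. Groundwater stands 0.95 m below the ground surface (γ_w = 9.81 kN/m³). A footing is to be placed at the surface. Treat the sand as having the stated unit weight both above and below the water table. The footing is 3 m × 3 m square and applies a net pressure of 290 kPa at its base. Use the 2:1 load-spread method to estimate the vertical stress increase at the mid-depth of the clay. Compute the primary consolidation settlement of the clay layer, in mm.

Mid-depth of clay below the ground surface: z = 1.4 + 7.4/2 = 5.1 m.
Total vertical stress at mid-clay: σ_v = 19.5×1.4 + 17.8×3.7 = 93.16 kPa.
Pore pressure: u = 9.81×(5.1 − 0.95) = 40.712 kPa.
Initial effective stress: σ'_0 = σ_v − u = 93.16 − 40.712 = 52.448 kPa.
Stress increase at mid-clay by the 2:1 spreading method:
Δσ = qBL/((B+z)(L+z)) = 290×3×3/((3+5.1)(3+5.1)) = 39.781 kPa
Final effective stress: σ'_f = 52.448 + 39.781 = 92.229 kPa.
σ'_f = 92.229 > σ'_p = 73.2 kPa, so the stress path crosses the preconsolidation pressure — recompression up to σ'_p, then virgin compression beyond:
S_c = H/(1+e₀)·[C_r·log₁₀(σ'_p/σ'_0) + C_c·log₁₀(σ'_f/σ'_p)]
    = 7.4/2.05 × [0.064×log₁₀(73.2/52.448) + 0.43×log₁₀(92.229/73.2)]
    = 3.6098 × [0.0092661 + 0.043153] = 0.1892 m

S_c ≈ 189 mm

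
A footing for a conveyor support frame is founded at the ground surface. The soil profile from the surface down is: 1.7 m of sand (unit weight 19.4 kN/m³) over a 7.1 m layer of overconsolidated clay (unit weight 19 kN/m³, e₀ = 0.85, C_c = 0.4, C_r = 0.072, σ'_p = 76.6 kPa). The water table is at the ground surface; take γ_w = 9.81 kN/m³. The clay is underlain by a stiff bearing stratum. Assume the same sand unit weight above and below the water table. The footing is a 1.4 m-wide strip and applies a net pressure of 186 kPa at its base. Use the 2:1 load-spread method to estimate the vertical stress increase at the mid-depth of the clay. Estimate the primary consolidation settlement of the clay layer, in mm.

Mid-depth of clay below the ground surface: z = 1.7 + 7.1/2 = 5.25 m.
Total vertical stress at mid-clay: σ_v = 19.4×1.7 + 19×3.55 = 100.43 kPa.
Pore pressure: u = 9.81×(5.25 − 0) = 51.503 kPa.
Initial effective stress: σ'_0 = σ_v − u = 100.43 − 51.503 = 48.927 kPa.
Stress increase at mid-clay by the 2:1 spreading method:
Δσ = qB/(B+z) = 186×1.4/(1.4+5.25) = 39.158 kPa
Final effective stress: σ'_f = 48.927 + 39.158 = 88.085 kPa.
σ'_f = 88.085 > σ'_p = 76.6 kPa, so the stress path crosses the preconsolidation pressure — recompression up to σ'_p, then virgin compression beyond:
S_c = H/(1+e₀)·[C_r·log₁₀(σ'_p/σ'_0) + C_c·log₁₀(σ'_f/σ'_p)]
    = 7.1/1.85 × [0.072×log₁₀(76.6/48.927) + 0.4×log₁₀(88.085/76.6)]
    = 3.8378 × [0.014017 + 0.024269] = 0.1469 m

S_c ≈ 147 mm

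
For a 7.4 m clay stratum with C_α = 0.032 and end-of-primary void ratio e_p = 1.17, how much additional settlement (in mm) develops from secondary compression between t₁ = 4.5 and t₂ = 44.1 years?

Secondary compression: S_s = C_α·H/(1+e_p)·log₁₀(t₂/t₁)
S_s = 0.032×7.4/(1+1.17)×log₁₀(44.1/4.5)
    = 0.1091 × 0.9912 = 0.1082 m

S_s ≈ 108 mm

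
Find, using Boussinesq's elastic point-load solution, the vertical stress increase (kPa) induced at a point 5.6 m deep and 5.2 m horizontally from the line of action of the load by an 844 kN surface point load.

Δσ_z ≈ 2.72 kPa

Boussinesq vertical stress below a point load on an elastic half-space:
Δσ_z = 3P/(2πz²) · [1 + (r/z)²]^(−5/2)
r/z = 5.2/5.6 = 0.92857; [1+(r/z)²]^(−5/2) = 0.2113.
Δσ_z = 3×844/(2π×5.6²) × 0.2113 = 12.85 × 0.2113 = 2.715 kPa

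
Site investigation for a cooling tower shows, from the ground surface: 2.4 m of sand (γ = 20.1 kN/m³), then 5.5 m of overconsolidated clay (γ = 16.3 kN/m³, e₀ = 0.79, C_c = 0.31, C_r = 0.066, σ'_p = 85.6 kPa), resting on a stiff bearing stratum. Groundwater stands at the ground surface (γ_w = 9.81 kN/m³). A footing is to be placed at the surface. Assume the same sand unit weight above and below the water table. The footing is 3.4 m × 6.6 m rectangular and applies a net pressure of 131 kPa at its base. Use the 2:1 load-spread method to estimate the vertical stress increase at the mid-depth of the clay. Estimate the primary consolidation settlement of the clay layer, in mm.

S_c ≈ 46.1 mm

Mid-depth of clay below the ground surface: z = 2.4 + 5.5/2 = 5.15 m.
Total vertical stress at mid-clay: σ_v = 20.1×2.4 + 16.3×2.75 = 93.065 kPa.
Pore pressure: u = 9.81×(5.15 − 0) = 50.522 kPa.
Initial effective stress: σ'_0 = σ_v − u = 93.065 − 50.522 = 42.543 kPa.
Stress increase at mid-clay by the 2:1 spreading method:
Δσ = qBL/((B+z)(L+z)) = 131×3.4×6.6/((3.4+5.15)(6.6+5.15)) = 29.261 kPa
Final effective stress: σ'_f = 42.543 + 29.261 = 71.804 kPa.
σ'_f = 71.804 ≤ σ'_p = 85.6 kPa, so the clay remains overconsolidated and only the recompression index applies:
S_c = C_r·H/(1+e₀)·log₁₀(σ'_f/σ'_0) = 0.066×5.5/1.79×log₁₀(71.804/42.543)
    = 0.20279 × 0.22732 = 0.0461 m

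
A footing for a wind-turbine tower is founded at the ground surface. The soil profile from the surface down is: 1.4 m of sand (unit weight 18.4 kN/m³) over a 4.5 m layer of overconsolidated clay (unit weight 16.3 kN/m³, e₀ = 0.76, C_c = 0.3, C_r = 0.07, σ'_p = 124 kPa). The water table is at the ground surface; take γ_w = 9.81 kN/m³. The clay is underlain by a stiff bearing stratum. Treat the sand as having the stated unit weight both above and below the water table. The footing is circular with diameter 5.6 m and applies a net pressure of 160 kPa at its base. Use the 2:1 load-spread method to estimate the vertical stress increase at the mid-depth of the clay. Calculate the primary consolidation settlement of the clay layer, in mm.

Mid-depth of clay below the ground surface: z = 1.4 + 4.5/2 = 3.65 m.
Total vertical stress at mid-clay: σ_v = 18.4×1.4 + 16.3×2.25 = 62.435 kPa.
Pore pressure: u = 9.81×(3.65 − 0) = 35.806 kPa.
Initial effective stress: σ'_0 = σ_v − u = 62.435 − 35.806 = 26.629 kPa.
Stress increase at mid-clay by the 2:1 spreading method:
Δσ ≈ qD²/(D+z)² = 160×5.6²/(5.6+3.65)² = 58.643 kPa
Final effective stress: σ'_f = 26.629 + 58.643 = 85.272 kPa.
σ'_f = 85.272 ≤ σ'_p = 124 kPa, so the clay remains overconsolidated and only the recompression index applies:
S_c = C_r·H/(1+e₀)·log₁₀(σ'_f/σ'_0) = 0.07×4.5/1.76×log₁₀(85.272/26.629)
    = 0.17898 × 0.50545 = 0.09046 m

S_c ≈ 90.5 mm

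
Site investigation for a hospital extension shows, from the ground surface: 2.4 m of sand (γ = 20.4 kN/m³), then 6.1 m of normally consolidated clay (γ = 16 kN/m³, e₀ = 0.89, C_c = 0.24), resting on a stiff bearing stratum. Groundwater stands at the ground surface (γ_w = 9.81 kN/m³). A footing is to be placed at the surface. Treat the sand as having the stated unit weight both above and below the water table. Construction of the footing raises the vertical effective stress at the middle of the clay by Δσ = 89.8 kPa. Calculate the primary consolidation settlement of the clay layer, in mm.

S_c ≈ 373 mm

Mid-depth of clay below the ground surface: z = 2.4 + 6.1/2 = 5.45 m.
Total vertical stress at mid-clay: σ_v = 20.4×2.4 + 16×3.05 = 97.76 kPa.
Pore pressure: u = 9.81×(5.45 − 0) = 53.465 kPa.
Initial effective stress: σ'_0 = σ_v − u = 97.76 − 53.465 = 44.295 kPa.
Final effective stress: σ'_f = σ'_0 + Δσ = 44.295 + 89.8 = 134.09 kPa.
Normally consolidated clay, so the full stress increment lies on the virgin compression line:
S_c = C_c·H/(1+e₀)·log₁₀(σ'_f/σ'_0) = 0.24×6.1/(1+0.89)×log₁₀(134.09/44.295)
    = 0.7746 × 0.48104 = 0.3726 m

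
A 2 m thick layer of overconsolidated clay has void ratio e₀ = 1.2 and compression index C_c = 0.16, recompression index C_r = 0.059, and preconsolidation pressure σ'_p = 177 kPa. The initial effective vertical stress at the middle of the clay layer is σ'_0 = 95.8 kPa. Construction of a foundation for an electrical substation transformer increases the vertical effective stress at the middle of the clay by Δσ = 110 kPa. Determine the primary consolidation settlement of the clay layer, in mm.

S_c ≈ 23.8 mm

Final effective stress: σ'_f = 95.8 + 110 = 205.8 kPa.
σ'_f = 205.8 > σ'_p = 177 kPa, so the stress path crosses the preconsolidation pressure — recompression up to σ'_p, then virgin compression beyond:
S_c = H/(1+e₀)·[C_r·log₁₀(σ'_p/σ'_0) + C_c·log₁₀(σ'_f/σ'_p)]
    = 2/2.2 × [0.059×log₁₀(177/95.8) + 0.16×log₁₀(205.8/177)]
    = 0.90909 × [0.01573 + 0.010476] = 0.02382 m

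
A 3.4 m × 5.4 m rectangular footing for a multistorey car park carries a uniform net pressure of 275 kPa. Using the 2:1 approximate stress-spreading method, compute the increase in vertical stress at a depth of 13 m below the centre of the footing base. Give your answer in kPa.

Δσ_z ≈ 16.7 kPa

By the 2:1 method the load spreads at 1 horizontal : 2 vertical, so at depth z the loaded area has grown by z in each plan dimension:
Δσ = qBL/((B+z)(L+z)) = 275×3.4×5.4/((3.4+13)(5.4+13)) = 16.732 kPa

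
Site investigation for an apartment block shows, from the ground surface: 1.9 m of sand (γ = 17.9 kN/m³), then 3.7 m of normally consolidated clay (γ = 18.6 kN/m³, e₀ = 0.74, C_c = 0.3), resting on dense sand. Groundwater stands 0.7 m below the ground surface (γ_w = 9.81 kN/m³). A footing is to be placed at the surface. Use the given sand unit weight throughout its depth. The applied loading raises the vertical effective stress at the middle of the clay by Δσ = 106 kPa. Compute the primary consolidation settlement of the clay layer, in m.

S_c ≈ 0.366 m

Mid-depth of clay below the ground surface: z = 1.9 + 3.7/2 = 3.75 m.
Total vertical stress at mid-clay: σ_v = 17.9×1.9 + 18.6×1.85 = 68.42 kPa.
Pore pressure: u = 9.81×(3.75 − 0.7) = 29.921 kPa.
Initial effective stress: σ'_0 = σ_v − u = 68.42 − 29.921 = 38.499 kPa.
Final effective stress: σ'_f = σ'_0 + Δσ = 38.499 + 106 = 144.5 kPa.
Normally consolidated clay, so the full stress increment lies on the virgin compression line:
S_c = C_c·H/(1+e₀)·log₁₀(σ'_f/σ'_0) = 0.3×3.7/(1+0.74)×log₁₀(144.5/38.499)
    = 0.63793 × 0.57442 = 0.3664 m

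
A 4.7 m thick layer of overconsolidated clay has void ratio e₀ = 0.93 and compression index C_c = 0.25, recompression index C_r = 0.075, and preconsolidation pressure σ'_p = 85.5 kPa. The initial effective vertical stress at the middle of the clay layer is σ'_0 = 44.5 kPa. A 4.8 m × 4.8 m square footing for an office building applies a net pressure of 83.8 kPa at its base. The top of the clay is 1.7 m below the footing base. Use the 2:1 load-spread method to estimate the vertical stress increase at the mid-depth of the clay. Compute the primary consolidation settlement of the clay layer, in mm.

Mid-depth of clay below the footing base: z = 1.7 + 4.7/2 = 4.05 m.
Stress increase at mid-clay by the 2:1 spreading method:
Δσ = qBL/((B+z)(L+z)) = 83.8×4.8×4.8/((4.8+4.05)(4.8+4.05)) = 24.651 kPa
Final effective stress: σ'_f = 44.5 + 24.651 = 69.151 kPa.
σ'_f = 69.151 ≤ σ'_p = 85.5 kPa, so the clay remains overconsolidated and only the recompression index applies:
S_c = C_r·H/(1+e₀)·log₁₀(σ'_f/σ'_0) = 0.075×4.7/1.93×log₁₀(69.151/44.5)
    = 0.18264 × 0.19144 = 0.03496 m

S_c ≈ 35 mm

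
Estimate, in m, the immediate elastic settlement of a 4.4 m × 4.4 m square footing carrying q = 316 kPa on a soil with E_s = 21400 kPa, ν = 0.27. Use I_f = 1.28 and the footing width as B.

Immediate (elastic) settlement: S_e = q·B·(1−ν²)/E_s · I_f.
S_e = 316 × 4.4 × (1 − 0.27²) / 21400 × 1.28
    = 316 × 4.4 × 0.9271 / 21400 × 1.28
    = 0.0771 m

S_e ≈ 0.0771 m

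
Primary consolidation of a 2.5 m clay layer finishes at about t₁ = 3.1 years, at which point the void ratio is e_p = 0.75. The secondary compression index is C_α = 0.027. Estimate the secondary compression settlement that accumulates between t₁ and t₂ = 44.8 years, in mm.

Secondary compression: S_s = C_α·H/(1+e_p)·log₁₀(t₂/t₁)
S_s = 0.027×2.5/(1+0.75)×log₁₀(44.8/3.1)
    = 0.03857 × 1.16 = 0.04474 m

S_s ≈ 44.7 mm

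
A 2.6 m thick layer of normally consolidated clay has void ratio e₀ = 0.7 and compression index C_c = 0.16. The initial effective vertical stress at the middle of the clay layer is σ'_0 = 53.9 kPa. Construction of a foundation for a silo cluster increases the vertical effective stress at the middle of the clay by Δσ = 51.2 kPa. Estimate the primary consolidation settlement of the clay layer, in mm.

Final effective stress: σ'_f = σ'_0 + Δσ = 53.9 + 51.2 = 105.1 kPa.
Normally consolidated clay, so the full stress increment lies on the virgin compression line:
S_c = C_c·H/(1+e₀)·log₁₀(σ'_f/σ'_0) = 0.16×2.6/(1+0.7)×log₁₀(105.1/53.9)
    = 0.24471 × 0.29001 = 0.07097 m

S_c ≈ 71 mm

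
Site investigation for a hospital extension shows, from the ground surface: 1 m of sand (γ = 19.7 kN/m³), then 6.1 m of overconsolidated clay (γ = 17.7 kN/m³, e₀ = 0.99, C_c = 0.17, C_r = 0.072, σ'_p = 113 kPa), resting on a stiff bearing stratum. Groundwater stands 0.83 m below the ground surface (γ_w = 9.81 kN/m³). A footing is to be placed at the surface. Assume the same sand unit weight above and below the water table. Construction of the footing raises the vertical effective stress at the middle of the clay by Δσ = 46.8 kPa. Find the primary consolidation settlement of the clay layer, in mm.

Mid-depth of clay below the ground surface: z = 1 + 6.1/2 = 4.05 m.
Total vertical stress at mid-clay: σ_v = 19.7×1 + 17.7×3.05 = 73.685 kPa.
Pore pressure: u = 9.81×(4.05 − 0.83) = 31.588 kPa.
Initial effective stress: σ'_0 = σ_v − u = 73.685 − 31.588 = 42.097 kPa.
Final effective stress: σ'_f = 42.097 + 46.8 = 88.897 kPa.
σ'_f = 88.897 ≤ σ'_p = 113 kPa, so the clay remains overconsolidated and only the recompression index applies:
S_c = C_r·H/(1+e₀)·log₁₀(σ'_f/σ'_0) = 0.072×6.1/1.99×log₁₀(88.897/42.097)
    = 0.2207 × 0.32464 = 0.07165 m

S_c ≈ 71.6 mm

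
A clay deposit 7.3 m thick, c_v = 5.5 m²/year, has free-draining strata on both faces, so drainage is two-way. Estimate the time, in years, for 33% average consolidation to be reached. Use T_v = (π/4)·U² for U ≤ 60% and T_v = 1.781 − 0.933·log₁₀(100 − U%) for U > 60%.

Drainage path length: H_d = H/2 = 3.65 m (double drainage).
U ≤ 60%: T_v = (π/4)·U² = (π/4)×0.33² = 0.08553.
t = T_v·H_d²/c_v = 0.08553×3.65²/5.5 = 0.2072 years.

t ≈ 0.207 years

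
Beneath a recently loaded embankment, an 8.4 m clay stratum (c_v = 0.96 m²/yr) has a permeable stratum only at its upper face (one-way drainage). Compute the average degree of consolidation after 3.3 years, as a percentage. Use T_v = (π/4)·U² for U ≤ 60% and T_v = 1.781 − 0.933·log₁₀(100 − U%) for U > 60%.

Drainage path length: H_d = H = 8.4 m (single drainage).
T_v = c_v·t/H_d² = 0.96×3.3/8.4² = 0.044898.
T_v = 0.044898 corresponds to the U ≤ 60% branch:
U = √(4T_v/π) = 0.2391

U ≈ 23.9 %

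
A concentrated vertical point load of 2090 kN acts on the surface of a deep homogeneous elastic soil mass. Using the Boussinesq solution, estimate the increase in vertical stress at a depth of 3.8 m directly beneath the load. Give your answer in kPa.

Boussinesq vertical stress below a point load on an elastic half-space:
Δσ_z = 3P/(2πz²) · [1 + (r/z)²]^(−5/2)
r/z = 0/3.8 = 0; [1+(r/z)²]^(−5/2) = 1.
Δσ_z = 3×2090/(2π×3.8²) × 1 = 69.107 × 1 = 69.11 kPa

Δσ_z ≈ 69.1 kPa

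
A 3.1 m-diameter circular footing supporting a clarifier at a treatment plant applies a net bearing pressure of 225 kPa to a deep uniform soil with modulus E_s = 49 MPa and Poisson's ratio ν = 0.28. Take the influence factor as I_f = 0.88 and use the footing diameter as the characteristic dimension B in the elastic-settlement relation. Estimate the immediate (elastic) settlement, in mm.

S_e ≈ 11.5 mm

Immediate (elastic) settlement: S_e = q·B·(1−ν²)/E_s · I_f.
E_s = 49 MPa = 49000 kPa.
S_e = 225 × 3.1 × (1 − 0.28²) / 49000 × 0.88
    = 225 × 3.1 × 0.9216 / 49000 × 0.88
    = 0.01154 m = 11.54 mm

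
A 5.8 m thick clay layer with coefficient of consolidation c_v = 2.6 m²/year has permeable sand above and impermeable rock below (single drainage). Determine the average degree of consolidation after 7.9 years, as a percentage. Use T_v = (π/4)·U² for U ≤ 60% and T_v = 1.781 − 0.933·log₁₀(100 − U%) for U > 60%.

Drainage path length: H_d = H = 5.8 m (single drainage).
T_v = c_v·t/H_d² = 2.6×7.9/5.8² = 0.61058.
T_v = 0.61058 corresponds to the U > 60% branch:
U = 1 − 10^((1.781 − T_v)/0.933)/100 = 0.8203

U ≈ 82 %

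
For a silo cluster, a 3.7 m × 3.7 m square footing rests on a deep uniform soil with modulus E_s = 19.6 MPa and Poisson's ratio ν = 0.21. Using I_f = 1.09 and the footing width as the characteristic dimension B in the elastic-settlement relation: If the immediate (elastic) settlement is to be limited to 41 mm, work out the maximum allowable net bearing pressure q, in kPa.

E_s = 19.6 MPa = 19600 kPa.
S_e = q·B·(1−ν²)/E_s · I_f  ⇒  q = S_e·E_s / (B·(1−ν²)·I_f).
q = 0.041 × 19600 / (3.7 × 0.9559 × 1.09) = 208.4 kPa

q ≈ 208 kPa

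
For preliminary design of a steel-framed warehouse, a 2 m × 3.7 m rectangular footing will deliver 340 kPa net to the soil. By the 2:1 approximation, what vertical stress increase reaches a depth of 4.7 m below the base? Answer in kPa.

By the 2:1 method the load spreads at 1 horizontal : 2 vertical, so at depth z the loaded area has grown by z in each plan dimension:
Δσ = qBL/((B+z)(L+z)) = 340×2×3.7/((2+4.7)(3.7+4.7)) = 44.705 kPa

Δσ_z ≈ 44.7 kPa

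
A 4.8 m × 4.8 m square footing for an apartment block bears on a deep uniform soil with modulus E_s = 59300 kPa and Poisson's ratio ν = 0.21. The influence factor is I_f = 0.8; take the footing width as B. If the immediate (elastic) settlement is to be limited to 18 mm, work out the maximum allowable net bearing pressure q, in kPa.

q ≈ 291 kPa

S_e = q·B·(1−ν²)/E_s · I_f  ⇒  q = S_e·E_s / (B·(1−ν²)·I_f).
q = 0.018 × 59300 / (4.8 × 0.9559 × 0.8) = 290.8 kPa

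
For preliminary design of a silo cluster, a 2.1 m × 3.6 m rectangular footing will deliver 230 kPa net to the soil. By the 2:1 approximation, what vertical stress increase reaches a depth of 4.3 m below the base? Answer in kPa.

Δσ_z ≈ 34.4 kPa

By the 2:1 method the load spreads at 1 horizontal : 2 vertical, so at depth z the loaded area has grown by z in each plan dimension:
Δσ = qBL/((B+z)(L+z)) = 230×2.1×3.6/((2.1+4.3)(3.6+4.3)) = 34.391 kPa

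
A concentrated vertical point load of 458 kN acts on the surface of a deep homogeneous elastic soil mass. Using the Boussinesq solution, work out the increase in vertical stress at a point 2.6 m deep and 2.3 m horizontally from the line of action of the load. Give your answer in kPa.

Δσ_z ≈ 7.63 kPa

Boussinesq vertical stress below a point load on an elastic half-space:
Δσ_z = 3P/(2πz²) · [1 + (r/z)²]^(−5/2)
r/z = 2.3/2.6 = 0.88462; [1+(r/z)²]^(−5/2) = 0.23572.
Δσ_z = 3×458/(2π×2.6²) × 0.23572 = 32.349 × 0.23572 = 7.625 kPa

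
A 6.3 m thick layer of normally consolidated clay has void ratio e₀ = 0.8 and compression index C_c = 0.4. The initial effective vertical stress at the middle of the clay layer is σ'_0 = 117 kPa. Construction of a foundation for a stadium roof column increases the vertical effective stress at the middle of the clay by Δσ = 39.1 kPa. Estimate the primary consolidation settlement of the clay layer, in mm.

S_c ≈ 175 mm

Final effective stress: σ'_f = σ'_0 + Δσ = 117 + 39.1 = 156.1 kPa.
Normally consolidated clay, so the full stress increment lies on the virgin compression line:
S_c = C_c·H/(1+e₀)·log₁₀(σ'_f/σ'_0) = 0.4×6.3/(1+0.8)×log₁₀(156.1/117)
    = 1.4 × 0.12522 = 0.1753 m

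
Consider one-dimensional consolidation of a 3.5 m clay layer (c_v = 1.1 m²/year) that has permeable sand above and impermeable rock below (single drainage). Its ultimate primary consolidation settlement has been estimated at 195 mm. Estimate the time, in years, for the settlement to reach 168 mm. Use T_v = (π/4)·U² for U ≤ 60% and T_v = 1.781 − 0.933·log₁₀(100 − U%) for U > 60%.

Drainage path length: H_d = H = 3.5 m (single drainage).
U = S(t)/S_ult = 168/195 = 0.8615.
U > 60%: T_v = 1.781 − 0.933·log₁₀(100 − 86.154) = 0.71614.
t = T_v·H_d²/c_v = 0.71614×3.5²/1.1 = 7.975 years.

t ≈ 7.98 years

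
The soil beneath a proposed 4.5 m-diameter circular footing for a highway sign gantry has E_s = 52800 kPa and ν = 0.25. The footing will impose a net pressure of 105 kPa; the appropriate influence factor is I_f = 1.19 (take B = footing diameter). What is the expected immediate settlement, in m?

Immediate (elastic) settlement: S_e = q·B·(1−ν²)/E_s · I_f.
S_e = 105 × 4.5 × (1 − 0.25²) / 52800 × 1.19
    = 105 × 4.5 × 0.9375 / 52800 × 1.19
    = 0.009984 m

S_e ≈ 0.00998 m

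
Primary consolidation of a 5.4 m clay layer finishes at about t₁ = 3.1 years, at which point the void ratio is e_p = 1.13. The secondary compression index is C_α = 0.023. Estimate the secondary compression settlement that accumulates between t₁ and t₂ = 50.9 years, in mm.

S_s ≈ 70.9 mm

Secondary compression: S_s = C_α·H/(1+e_p)·log₁₀(t₂/t₁)
S_s = 0.023×5.4/(1+1.13)×log₁₀(50.9/3.1)
    = 0.05831 × 1.215 = 0.07087 m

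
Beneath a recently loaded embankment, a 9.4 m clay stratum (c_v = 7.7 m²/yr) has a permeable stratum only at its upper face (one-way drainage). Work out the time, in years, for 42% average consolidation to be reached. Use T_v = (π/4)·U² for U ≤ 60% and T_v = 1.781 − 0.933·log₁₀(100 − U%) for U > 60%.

t ≈ 1.59 years

Drainage path length: H_d = H = 9.4 m (single drainage).
U ≤ 60%: T_v = (π/4)·U² = (π/4)×0.42² = 0.13854.
t = T_v·H_d²/c_v = 0.13854×9.4²/7.7 = 1.59 years.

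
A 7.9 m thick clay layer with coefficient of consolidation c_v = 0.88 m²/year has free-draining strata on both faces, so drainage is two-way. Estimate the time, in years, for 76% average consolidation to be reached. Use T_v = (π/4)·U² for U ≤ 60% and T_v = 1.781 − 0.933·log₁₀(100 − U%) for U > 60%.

t ≈ 8.75 years

Drainage path length: H_d = H/2 = 3.95 m (double drainage).
U > 60%: T_v = 1.781 − 0.933·log₁₀(100 − 76) = 0.49326.
t = T_v·H_d²/c_v = 0.49326×3.95²/0.88 = 8.746 years.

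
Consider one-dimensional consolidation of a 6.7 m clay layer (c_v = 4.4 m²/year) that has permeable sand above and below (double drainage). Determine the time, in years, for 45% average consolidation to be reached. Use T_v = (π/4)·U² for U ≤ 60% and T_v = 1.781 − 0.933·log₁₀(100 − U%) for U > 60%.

t ≈ 0.406 years

Drainage path length: H_d = H/2 = 3.35 m (double drainage).
U ≤ 60%: T_v = (π/4)·U² = (π/4)×0.45² = 0.15904.
t = T_v·H_d²/c_v = 0.15904×3.35²/4.4 = 0.4056 years.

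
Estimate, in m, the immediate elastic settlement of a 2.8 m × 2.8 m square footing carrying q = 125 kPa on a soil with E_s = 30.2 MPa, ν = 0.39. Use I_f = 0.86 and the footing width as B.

Immediate (elastic) settlement: S_e = q·B·(1−ν²)/E_s · I_f.
E_s = 30.2 MPa = 30200 kPa.
S_e = 125 × 2.8 × (1 − 0.39²) / 30200 × 0.86
    = 125 × 2.8 × 0.8479 / 30200 × 0.86
    = 0.008451 m

S_e ≈ 0.00845 m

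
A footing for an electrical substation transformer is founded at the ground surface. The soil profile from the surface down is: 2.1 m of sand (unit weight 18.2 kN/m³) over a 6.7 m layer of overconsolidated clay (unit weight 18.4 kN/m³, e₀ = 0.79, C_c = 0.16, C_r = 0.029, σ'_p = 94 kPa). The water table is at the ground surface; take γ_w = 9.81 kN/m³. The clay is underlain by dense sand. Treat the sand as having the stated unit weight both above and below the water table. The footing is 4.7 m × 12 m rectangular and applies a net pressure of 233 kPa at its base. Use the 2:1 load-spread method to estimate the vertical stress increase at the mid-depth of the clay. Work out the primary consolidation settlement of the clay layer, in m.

Mid-depth of clay below the ground surface: z = 2.1 + 6.7/2 = 5.45 m.
Total vertical stress at mid-clay: σ_v = 18.2×2.1 + 18.4×3.35 = 99.86 kPa.
Pore pressure: u = 9.81×(5.45 − 0) = 53.465 kPa.
Initial effective stress: σ'_0 = σ_v − u = 99.86 − 53.465 = 46.395 kPa.
Stress increase at mid-clay by the 2:1 spreading method:
Δσ = qBL/((B+z)(L+z)) = 233×4.7×12/((4.7+5.45)(12+5.45)) = 74.195 kPa
Final effective stress: σ'_f = 46.395 + 74.195 = 120.59 kPa.
σ'_f = 120.59 > σ'_p = 94 kPa, so the stress path crosses the preconsolidation pressure — recompression up to σ'_p, then virgin compression beyond:
S_c = H/(1+e₀)·[C_r·log₁₀(σ'_p/σ'_0) + C_c·log₁₀(σ'_f/σ'_p)]
    = 6.7/1.79 × [0.029×log₁₀(94/46.395) + 0.16×log₁₀(120.59/94)]
    = 3.743 × [0.008893 + 0.017309] = 0.09807 m

S_c ≈ 0.0981 m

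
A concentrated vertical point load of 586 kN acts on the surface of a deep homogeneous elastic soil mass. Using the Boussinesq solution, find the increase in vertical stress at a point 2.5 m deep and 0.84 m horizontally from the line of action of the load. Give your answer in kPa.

Boussinesq vertical stress below a point load on an elastic half-space:
Δσ_z = 3P/(2πz²) · [1 + (r/z)²]^(−5/2)
r/z = 0.84/2.5 = 0.336; [1+(r/z)²]^(−5/2) = 0.76536.
Δσ_z = 3×586/(2π×2.5²) × 0.76536 = 44.767 × 0.76536 = 34.26 kPa

Δσ_z ≈ 34.3 kPa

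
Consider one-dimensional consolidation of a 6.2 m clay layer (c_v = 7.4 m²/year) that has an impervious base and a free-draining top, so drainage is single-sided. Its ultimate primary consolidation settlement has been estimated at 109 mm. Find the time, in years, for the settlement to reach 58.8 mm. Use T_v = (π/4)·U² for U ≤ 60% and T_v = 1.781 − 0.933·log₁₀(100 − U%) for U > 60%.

t ≈ 1.19 years

Drainage path length: H_d = H = 6.2 m (single drainage).
U = S(t)/S_ult = 58.8/109 = 0.5394.
U ≤ 60%: T_v = (π/4)·U² = (π/4)×0.53945² = 0.22856.
t = T_v·H_d²/c_v = 0.22856×6.2²/7.4 = 1.187 years.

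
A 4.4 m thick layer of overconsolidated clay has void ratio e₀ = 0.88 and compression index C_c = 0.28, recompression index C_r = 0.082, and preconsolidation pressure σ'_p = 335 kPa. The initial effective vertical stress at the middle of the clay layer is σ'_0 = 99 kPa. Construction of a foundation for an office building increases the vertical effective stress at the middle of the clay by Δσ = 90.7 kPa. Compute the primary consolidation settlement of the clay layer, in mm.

S_c ≈ 54.2 mm

Final effective stress: σ'_f = 99 + 90.7 = 189.7 kPa.
σ'_f = 189.7 ≤ σ'_p = 335 kPa, so the clay remains overconsolidated and only the recompression index applies:
S_c = C_r·H/(1+e₀)·log₁₀(σ'_f/σ'_0) = 0.082×4.4/1.88×log₁₀(189.7/99)
    = 0.19191 × 0.28243 = 0.0542 m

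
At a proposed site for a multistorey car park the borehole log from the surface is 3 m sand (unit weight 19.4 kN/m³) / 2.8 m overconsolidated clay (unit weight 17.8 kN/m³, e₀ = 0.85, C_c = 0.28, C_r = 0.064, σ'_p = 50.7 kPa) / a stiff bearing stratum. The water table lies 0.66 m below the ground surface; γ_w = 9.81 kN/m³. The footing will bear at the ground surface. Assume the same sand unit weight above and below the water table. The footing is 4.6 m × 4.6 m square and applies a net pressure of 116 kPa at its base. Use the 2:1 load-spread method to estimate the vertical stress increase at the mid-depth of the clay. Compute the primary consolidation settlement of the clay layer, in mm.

S_c ≈ 80 mm

Mid-depth of clay below the ground surface: z = 3 + 2.8/2 = 4.4 m.
Total vertical stress at mid-clay: σ_v = 19.4×3 + 17.8×1.4 = 83.12 kPa.
Pore pressure: u = 9.81×(4.4 − 0.66) = 36.689 kPa.
Initial effective stress: σ'_0 = σ_v − u = 83.12 − 36.689 = 46.431 kPa.
Stress increase at mid-clay by the 2:1 spreading method:
Δσ = qBL/((B+z)(L+z)) = 116×4.6×4.6/((4.6+4.4)(4.6+4.4)) = 30.303 kPa
Final effective stress: σ'_f = 46.431 + 30.303 = 76.734 kPa.
σ'_f = 76.734 > σ'_p = 50.7 kPa, so the stress path crosses the preconsolidation pressure — recompression up to σ'_p, then virgin compression beyond:
S_c = H/(1+e₀)·[C_r·log₁₀(σ'_p/σ'_0) + C_c·log₁₀(σ'_f/σ'_p)]
    = 2.8/1.85 × [0.064×log₁₀(50.7/46.431) + 0.28×log₁₀(76.734/50.7)]
    = 1.5135 × [0.0024448 + 0.050394] = 0.07997 m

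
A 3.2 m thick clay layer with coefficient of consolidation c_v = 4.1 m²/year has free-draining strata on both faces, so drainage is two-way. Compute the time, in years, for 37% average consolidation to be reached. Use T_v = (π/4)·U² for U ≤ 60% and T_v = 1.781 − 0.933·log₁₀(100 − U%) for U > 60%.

Drainage path length: H_d = H/2 = 1.6 m (double drainage).
U ≤ 60%: T_v = (π/4)·U² = (π/4)×0.37² = 0.10752.
t = T_v·H_d²/c_v = 0.10752×1.6²/4.1 = 0.06713 years.

t ≈ 0.0671 years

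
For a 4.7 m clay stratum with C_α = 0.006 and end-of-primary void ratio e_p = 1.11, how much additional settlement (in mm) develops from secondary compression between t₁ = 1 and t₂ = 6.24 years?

S_s ≈ 10.6 mm

Secondary compression: S_s = C_α·H/(1+e_p)·log₁₀(t₂/t₁)
S_s = 0.006×4.7/(1+1.11)×log₁₀(6.24/1)
    = 0.01336 × 0.7952 = 0.01063 m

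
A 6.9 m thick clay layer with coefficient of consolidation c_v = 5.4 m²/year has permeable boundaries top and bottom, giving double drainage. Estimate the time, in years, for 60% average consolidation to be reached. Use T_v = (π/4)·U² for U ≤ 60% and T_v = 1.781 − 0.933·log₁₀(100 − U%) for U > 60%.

t ≈ 0.623 years

Drainage path length: H_d = H/2 = 3.45 m (double drainage).
U ≤ 60%: T_v = (π/4)·U² = (π/4)×0.6² = 0.28274.
t = T_v·H_d²/c_v = 0.28274×3.45²/5.4 = 0.6232 years.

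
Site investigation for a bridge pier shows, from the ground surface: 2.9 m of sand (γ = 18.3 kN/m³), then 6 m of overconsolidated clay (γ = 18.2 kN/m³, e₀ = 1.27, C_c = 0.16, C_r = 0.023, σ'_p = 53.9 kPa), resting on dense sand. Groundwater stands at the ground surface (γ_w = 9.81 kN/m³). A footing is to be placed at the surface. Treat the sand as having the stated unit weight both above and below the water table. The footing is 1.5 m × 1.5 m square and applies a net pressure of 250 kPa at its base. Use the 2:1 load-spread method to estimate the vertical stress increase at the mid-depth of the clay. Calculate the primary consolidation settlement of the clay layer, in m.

S_c ≈ 0.022 m

Mid-depth of clay below the ground surface: z = 2.9 + 6/2 = 5.9 m.
Total vertical stress at mid-clay: σ_v = 18.3×2.9 + 18.2×3 = 107.67 kPa.
Pore pressure: u = 9.81×(5.9 − 0) = 57.879 kPa.
Initial effective stress: σ'_0 = σ_v − u = 107.67 − 57.879 = 49.791 kPa.
Stress increase at mid-clay by the 2:1 spreading method:
Δσ = qBL/((B+z)(L+z)) = 250×1.5×1.5/((1.5+5.9)(1.5+5.9)) = 10.272 kPa
Final effective stress: σ'_f = 49.791 + 10.272 = 60.063 kPa.
σ'_f = 60.063 > σ'_p = 53.9 kPa, so the stress path crosses the preconsolidation pressure — recompression up to σ'_p, then virgin compression beyond:
S_c = H/(1+e₀)·[C_r·log₁₀(σ'_p/σ'_0) + C_c·log₁₀(σ'_f/σ'_p)]
    = 6/2.27 × [0.023×log₁₀(53.9/49.791) + 0.16×log₁₀(60.063/53.9)]
    = 2.6432 × [0.00079207 + 0.0075229] = 0.02198 m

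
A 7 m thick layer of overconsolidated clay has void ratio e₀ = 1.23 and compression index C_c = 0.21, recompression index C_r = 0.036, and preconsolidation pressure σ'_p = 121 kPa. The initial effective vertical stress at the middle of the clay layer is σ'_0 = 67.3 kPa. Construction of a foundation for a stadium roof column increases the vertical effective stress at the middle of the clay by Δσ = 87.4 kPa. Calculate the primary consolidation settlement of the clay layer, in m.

Final effective stress: σ'_f = 67.3 + 87.4 = 154.7 kPa.
σ'_f = 154.7 > σ'_p = 121 kPa, so the stress path crosses the preconsolidation pressure — recompression up to σ'_p, then virgin compression beyond:
S_c = H/(1+e₀)·[C_r·log₁₀(σ'_p/σ'_0) + C_c·log₁₀(σ'_f/σ'_p)]
    = 7/2.23 × [0.036×log₁₀(121/67.3) + 0.21×log₁₀(154.7/121)]
    = 3.139 × [0.0091717 + 0.022408] = 0.09913 m

S_c ≈ 0.0991 m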